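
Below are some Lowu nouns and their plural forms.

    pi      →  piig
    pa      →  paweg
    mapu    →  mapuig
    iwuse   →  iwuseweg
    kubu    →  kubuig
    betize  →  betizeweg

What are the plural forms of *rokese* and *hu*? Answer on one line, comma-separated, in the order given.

rokeseweg, huig

The alternation tracks the last vowel of the stem — -ig when the last vowel of the stem is a high vowel (*pi*, *mapu*, *kubu*); -weg when the last vowel of the stem is a non-high vowel (*pa*, *iwuse*, *betize*).
The last vowel of *rokese* is /e/, which is a non-high vowel, so the suffix is -weg, giving *rokeseweg*.
Since the last vowel of *hu* is /u/ (a high vowel), it takes -ig, giving *huig*.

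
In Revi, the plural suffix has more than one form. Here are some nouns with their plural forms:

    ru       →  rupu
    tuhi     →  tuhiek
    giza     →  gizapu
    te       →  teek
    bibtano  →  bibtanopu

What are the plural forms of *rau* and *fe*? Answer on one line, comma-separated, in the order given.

raupu, feek

Looking at the last vowel of each stem: -ek when the last vowel of the stem is a front vowel (*tuhi*, *te*); -pu when the last vowel of the stem is a back vowel (*ru*, *giza*, *bibtano*).
*rau*: last vowel = /u/, a back vowel → -pu → *raupu*.
Since the last vowel of *fe* is /e/ (a front vowel), it takes -ek, giving *feek*.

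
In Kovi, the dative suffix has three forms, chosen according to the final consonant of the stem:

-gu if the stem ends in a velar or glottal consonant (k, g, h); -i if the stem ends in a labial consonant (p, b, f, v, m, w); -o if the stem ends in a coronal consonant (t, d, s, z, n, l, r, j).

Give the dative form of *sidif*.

sidifi

*sidif* — final consonant /f/ (labial) → -i → *sidifi*.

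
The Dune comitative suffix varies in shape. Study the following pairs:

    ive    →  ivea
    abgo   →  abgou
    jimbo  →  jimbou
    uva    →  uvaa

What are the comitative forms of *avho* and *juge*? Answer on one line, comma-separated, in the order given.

The suffix is conditioned by the last vowel: -u when the last vowel of the stem is a rounded vowel (*abgo*, *jimbo*); -a when the last vowel of the stem is an unrounded vowel (*ive*, *uva*).
*avho* — last vowel /o/ (a rounded vowel) → -u → *avhou*.
*juge*: last vowel = /e/, an unrounded vowel → -a → *jugea*.

avhou, jugea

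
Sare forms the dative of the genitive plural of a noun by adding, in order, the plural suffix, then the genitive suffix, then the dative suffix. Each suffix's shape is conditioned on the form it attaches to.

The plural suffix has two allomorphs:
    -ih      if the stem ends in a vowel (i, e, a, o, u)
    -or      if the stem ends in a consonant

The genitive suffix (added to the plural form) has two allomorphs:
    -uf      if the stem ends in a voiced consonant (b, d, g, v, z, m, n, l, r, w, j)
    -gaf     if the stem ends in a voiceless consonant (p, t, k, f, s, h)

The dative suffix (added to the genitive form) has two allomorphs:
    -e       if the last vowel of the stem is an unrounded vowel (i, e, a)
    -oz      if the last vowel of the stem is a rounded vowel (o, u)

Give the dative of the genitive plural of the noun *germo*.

germoihgafe

*germo* — final sound /o/ (a vowel) → -ih → *germoih*.
The final consonant of the plural form *germoih* is /h/, which is voiceless, so the genitive suffix is -gaf, giving *germoihgaf*.
Since the last vowel of the genitive form *germoihgaf* is /a/ (an unrounded vowel), it takes -e, giving *germoihgafe*.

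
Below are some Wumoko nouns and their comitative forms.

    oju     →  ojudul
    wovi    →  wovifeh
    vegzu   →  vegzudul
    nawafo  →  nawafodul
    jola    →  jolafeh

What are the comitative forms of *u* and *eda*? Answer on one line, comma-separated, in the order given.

The alternation tracks the last vowel of the stem — -dul when the last vowel of the stem is a rounded vowel (*oju*, *vegzu*, *nawafo*); -feh when the last vowel of the stem is an unrounded vowel (*wovi*, *jola*).
Since the last vowel of *u* is /u/ (a rounded vowel), it takes -dul, giving *udul*.
*eda*: last vowel = /a/, an unrounded vowel → -feh → *edafeh*.

udul, edafeh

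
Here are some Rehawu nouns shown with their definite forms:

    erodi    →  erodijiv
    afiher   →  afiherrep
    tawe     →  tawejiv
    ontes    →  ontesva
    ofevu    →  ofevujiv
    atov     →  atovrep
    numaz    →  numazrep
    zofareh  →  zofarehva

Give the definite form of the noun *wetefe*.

The pattern is voicing of the final sound: -va when the stem ends in a voiceless consonant (*ontes*, *zofareh*); -rep when the stem ends in a voiced consonant (*afiher*, *atov*, *numaz*); -jiv when the stem ends in a vowel (*erodi*, *tawe*, *ofevu*).
The final sound of *wetefe* is /e/, which is a vowel, so the suffix is -jiv, giving *wetefejiv*.

wetefejiv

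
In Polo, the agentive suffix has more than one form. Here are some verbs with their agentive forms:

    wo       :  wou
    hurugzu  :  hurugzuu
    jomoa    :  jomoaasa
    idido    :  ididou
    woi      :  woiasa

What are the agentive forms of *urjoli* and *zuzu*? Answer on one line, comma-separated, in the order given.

urjoliasa, zuzuu

The pattern is rounding harmony: -u when the last vowel of the stem is a rounded vowel (*wo*, *hurugzu*, *idido*); -asa when the last vowel of the stem is an unrounded vowel (*jomoa*, *woi*).
The last vowel of *urjoli* is /i/, which is an unrounded vowel, so the suffix is -asa, giving *urjoliasa*.
The last vowel of *zuzu* is /u/, which is a rounded vowel, so the suffix is -u, giving *zuzuu*.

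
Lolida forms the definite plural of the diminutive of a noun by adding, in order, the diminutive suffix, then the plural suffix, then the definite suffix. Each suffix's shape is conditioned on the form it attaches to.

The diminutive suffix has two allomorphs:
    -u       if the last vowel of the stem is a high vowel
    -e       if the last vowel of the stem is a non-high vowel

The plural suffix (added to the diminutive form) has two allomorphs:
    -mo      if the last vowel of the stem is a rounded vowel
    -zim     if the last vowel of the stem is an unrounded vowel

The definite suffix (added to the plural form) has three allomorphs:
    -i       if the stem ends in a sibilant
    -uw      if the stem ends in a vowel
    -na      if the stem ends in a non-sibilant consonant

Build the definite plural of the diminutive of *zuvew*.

zuvewezimna

The last vowel of *zuvew* is /e/, which is a non-high vowel, so the diminutive suffix is -e, giving *zuvewe*.
The last vowel of the diminutive form *zuvewe* is /e/, which is an unrounded vowel, so the plural suffix is -zim, giving *zuvewezim*.
The plural form *zuvewezim* — final sound /m/ (a non-sibilant consonant) → -na → *zuvewezimna*.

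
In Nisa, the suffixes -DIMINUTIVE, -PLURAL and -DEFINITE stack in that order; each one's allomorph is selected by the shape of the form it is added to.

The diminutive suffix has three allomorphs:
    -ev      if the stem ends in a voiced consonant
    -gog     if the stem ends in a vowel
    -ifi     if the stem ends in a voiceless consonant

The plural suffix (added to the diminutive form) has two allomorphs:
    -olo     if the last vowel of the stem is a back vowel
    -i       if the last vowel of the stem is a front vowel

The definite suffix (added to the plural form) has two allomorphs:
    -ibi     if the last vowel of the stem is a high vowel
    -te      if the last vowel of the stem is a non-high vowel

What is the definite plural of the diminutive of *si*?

sigogolote

The final sound of *si* is /i/, which is a vowel, so the diminutive suffix is -gog, giving *sigog*.
The diminutive form *sigog* — last vowel /o/ (a back vowel) → -olo → *sigogolo*.
The plural form *sigogolo*: last vowel = /o/, a non-high vowel → -te → *sigogolote*.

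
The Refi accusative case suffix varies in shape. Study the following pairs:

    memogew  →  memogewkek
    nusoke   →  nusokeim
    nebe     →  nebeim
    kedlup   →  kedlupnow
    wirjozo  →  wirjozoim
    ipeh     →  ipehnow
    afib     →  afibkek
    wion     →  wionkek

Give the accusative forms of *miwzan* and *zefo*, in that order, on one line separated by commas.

Looking at the final sound of each stem: -now when the stem ends in a voiceless consonant (*kedlup*, *ipeh*); -kek when the stem ends in a voiced consonant (*memogew*, *afib*, *wion*); -im when the stem ends in a vowel (*nusoke*, *nebe*, *wirjozo*).
Since the final sound of *miwzan* is /n/ (a voiced consonant), it takes -kek, giving *miwzankek*.
*zefo* — final sound /o/ (a vowel) → -im → *zefoim*.

miwzankek, zefoim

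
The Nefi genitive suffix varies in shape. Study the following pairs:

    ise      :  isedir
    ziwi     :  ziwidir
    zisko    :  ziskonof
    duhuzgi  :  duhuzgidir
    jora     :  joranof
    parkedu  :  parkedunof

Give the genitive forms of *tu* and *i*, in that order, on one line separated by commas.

The suffix is conditioned by the last vowel: -dir when the last vowel of the stem is a front vowel (*ise*, *ziwi*, *duhuzgi*); -nof when the last vowel of the stem is a back vowel (*zisko*, *jora*, *parkedu*).
*tu* — last vowel /u/ (a back vowel) → -nof → *tunof*.
The last vowel of *i* is /i/, which is a front vowel, so the suffix is -dir, giving *idir*.

tunof, idir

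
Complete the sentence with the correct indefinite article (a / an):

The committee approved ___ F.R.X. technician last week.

an

The indefinite article is chosen by the initial *sound* of the following word, not its spelling.
The initialism *F.R.X.* is read letter by letter; the first letter, F, is pronounced /ɛf/, which begins with a vowel sound.
So the article is *an*: The committee approved an F.R.X. technician last week.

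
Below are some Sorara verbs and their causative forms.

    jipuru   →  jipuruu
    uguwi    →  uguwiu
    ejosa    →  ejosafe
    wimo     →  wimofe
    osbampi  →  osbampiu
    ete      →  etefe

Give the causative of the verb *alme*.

almefe

The suffix is conditioned by the last vowel: -u when the last vowel of the stem is a high vowel (*jipuru*, *uguwi*, *osbampi*); -fe when the last vowel of the stem is a non-high vowel (*ejosa*, *wimo*, *ete*).
*alme* — last vowel /e/ (a non-high vowel) → -fe → *almefe*.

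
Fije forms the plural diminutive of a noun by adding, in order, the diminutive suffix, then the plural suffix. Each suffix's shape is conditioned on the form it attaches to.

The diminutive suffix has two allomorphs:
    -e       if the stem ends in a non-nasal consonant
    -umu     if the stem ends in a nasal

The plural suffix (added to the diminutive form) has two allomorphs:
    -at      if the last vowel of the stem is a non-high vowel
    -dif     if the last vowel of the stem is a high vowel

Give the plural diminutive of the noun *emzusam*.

emzusamumudif

*emzusam* — final consonant /m/ (a nasal) → -umu → *emzusamumu*.
The last vowel of the diminutive form *emzusamumu* is /u/, which is a high vowel, so the plural suffix is -dif, giving *emzusamumudif*.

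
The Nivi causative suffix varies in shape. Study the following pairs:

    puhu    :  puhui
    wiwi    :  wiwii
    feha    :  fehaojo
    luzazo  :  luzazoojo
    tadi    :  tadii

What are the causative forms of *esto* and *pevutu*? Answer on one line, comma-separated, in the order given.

The suffix is conditioned by the last vowel: -i when the last vowel of the stem is a high vowel (*puhu*, *wiwi*, *tadi*); -ojo when the last vowel of the stem is a non-high vowel (*feha*, *luzazo*).
Since the last vowel of *esto* is /o/ (a non-high vowel), it takes -ojo, giving *estoojo*.
Since the last vowel of *pevutu* is /u/ (a high vowel), it takes -i, giving *pevutui*.

estoojo, pevutui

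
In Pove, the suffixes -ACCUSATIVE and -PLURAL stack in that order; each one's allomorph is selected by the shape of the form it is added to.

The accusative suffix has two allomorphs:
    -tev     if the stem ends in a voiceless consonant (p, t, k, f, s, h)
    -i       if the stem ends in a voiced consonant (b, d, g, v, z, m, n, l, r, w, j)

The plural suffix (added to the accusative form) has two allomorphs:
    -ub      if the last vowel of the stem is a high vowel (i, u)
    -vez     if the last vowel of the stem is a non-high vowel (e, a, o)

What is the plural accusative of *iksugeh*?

iksugehtevvez

*iksugeh* — final consonant /h/ (voiceless) → -tev → *iksugehtev*.
Since the last vowel of the accusative form *iksugehtev* is /e/ (a non-high vowel), it takes -vez, giving *iksugehtevvez*.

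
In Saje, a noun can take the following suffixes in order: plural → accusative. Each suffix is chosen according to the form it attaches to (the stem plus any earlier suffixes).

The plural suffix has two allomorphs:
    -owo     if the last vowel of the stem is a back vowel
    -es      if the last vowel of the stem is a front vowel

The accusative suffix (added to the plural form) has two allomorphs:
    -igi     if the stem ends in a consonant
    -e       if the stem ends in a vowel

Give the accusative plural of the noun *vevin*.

*vevin*: last vowel = /i/, a front vowel → -es → *vevines*.
Since the final sound of the plural form *vevines* is /s/ (a consonant), it takes -igi, giving *vevinesigi*.

vevinesigi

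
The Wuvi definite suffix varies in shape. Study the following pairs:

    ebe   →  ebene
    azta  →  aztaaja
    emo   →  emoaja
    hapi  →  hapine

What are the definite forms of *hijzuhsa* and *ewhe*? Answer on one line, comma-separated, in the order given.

hijzuhsaaja, ewhene

Looking at the last vowel of each stem: -ne when the last vowel of the stem is a front vowel (*ebe*, *hapi*); -aja when the last vowel of the stem is a back vowel (*azta*, *emo*).
*hijzuhsa*: last vowel = /a/, a back vowel → -aja → *hijzuhsaaja*.
The last vowel of *ewhe* is /e/, which is a front vowel, so the suffix is -ne, giving *ewhene*.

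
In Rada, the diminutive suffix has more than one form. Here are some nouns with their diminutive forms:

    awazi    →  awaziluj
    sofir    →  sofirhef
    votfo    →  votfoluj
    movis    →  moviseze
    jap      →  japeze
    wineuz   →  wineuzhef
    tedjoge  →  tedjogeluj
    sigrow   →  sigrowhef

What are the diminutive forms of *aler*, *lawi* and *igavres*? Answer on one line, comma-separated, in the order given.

alerhef, lawiluj, igavreseze

Looking at the final sound of each stem: -eze when the stem ends in a voiceless consonant (*movis*, *jap*); -hef when the stem ends in a voiced consonant (*sofir*, *wineuz*, *sigrow*); -luj when the stem ends in a vowel (*awazi*, *votfo*, *tedjoge*).
*aler*: final sound = /r/, a voiced consonant → -hef → *alerhef*.
The final sound of *lawi* is /i/, which is a vowel, so the suffix is -luj, giving *lawiluj*.
Since the final sound of *igavres* is /s/ (a voiceless consonant), it takes -eze, giving *igavreseze*.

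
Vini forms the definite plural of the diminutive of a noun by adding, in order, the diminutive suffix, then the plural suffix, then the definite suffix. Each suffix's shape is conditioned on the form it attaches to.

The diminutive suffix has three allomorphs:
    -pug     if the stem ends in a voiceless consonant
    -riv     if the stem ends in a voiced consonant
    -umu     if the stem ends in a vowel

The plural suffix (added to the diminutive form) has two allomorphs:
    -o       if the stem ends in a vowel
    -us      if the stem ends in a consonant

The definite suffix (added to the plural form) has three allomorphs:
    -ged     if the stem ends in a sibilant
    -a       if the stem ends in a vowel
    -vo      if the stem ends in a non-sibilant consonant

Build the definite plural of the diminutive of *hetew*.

hetewrivusged

Since the final sound of *hetew* is /w/ (a voiced consonant), it takes -riv, giving *hetewriv*.
The final sound of the diminutive form *hetewriv* is /v/, which is a consonant, so the plural suffix is -us, giving *hetewrivus*.
The final sound of the plural form *hetewrivus* is /s/, which is a sibilant, so the definite suffix is -ged, giving *hetewrivusged*.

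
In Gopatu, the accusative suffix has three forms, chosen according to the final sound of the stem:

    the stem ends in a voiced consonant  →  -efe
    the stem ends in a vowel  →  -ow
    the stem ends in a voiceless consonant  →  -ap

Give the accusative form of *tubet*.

The final sound of *tubet* is /t/, which is a voiceless consonant, so the suffix is -ap, giving *tubetap*.

tubetap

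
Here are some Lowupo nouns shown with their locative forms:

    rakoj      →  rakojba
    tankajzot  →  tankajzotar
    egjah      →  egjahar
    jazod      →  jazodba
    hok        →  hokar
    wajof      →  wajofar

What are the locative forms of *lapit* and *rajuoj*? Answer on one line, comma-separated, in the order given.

lapitar, rajuojba

Looking at the final consonant of each stem: -ar when the stem ends in a voiceless consonant (*tankajzot*, *egjah*, *hok*, *wajof*); -ba when the stem ends in a voiced consonant (*rakoj*, *jazod*).
Since the final consonant of *lapit* is /t/ (voiceless), it takes -ar, giving *lapitar*.
Since the final consonant of *rajuoj* is /j/ (voiced), it takes -ba, giving *rajuojba*.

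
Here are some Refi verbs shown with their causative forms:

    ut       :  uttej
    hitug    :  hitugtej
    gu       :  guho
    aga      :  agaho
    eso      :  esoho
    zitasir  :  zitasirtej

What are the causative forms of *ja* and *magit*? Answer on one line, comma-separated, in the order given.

jaho, magittej

The suffix is conditioned by the final sound: -tej when the stem ends in a consonant (*ut*, *hitug*, *zitasir*); -ho when the stem ends in a vowel (*gu*, *aga*, *eso*).
*ja*: final sound = /a/, a vowel → -ho → *jaho*.
*magit*: final sound = /t/, a consonant → -tej → *magittej*.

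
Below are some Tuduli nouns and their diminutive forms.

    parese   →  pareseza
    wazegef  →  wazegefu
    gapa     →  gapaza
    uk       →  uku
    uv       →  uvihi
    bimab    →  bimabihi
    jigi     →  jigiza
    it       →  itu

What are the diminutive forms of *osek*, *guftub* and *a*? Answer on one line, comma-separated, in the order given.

The alternation tracks the final sound of the stem — -u when the stem ends in a voiceless consonant (*wazegef*, *uk*, *it*); -ihi when the stem ends in a voiced consonant (*uv*, *bimab*); -za when the stem ends in a vowel (*parese*, *gapa*, *jigi*).
*osek*: final sound = /k/, a voiceless consonant → -u → *oseku*.
*guftub* — final sound /b/ (a voiced consonant) → -ihi → *guftubihi*.
*a* — final sound /a/ (a vowel) → -za → *aza*.

oseku, guftubihi, aza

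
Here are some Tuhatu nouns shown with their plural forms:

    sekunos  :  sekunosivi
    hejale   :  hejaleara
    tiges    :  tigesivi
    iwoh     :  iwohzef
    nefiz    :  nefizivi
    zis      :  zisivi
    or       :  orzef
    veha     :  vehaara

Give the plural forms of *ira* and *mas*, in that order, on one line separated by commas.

Looking at the final sound of each stem: -ivi when the stem ends in a sibilant (*sekunos*, *tiges*, *nefiz*, *zis*); -zef when the stem ends in a non-sibilant consonant (*iwoh*, *or*); -ara when the stem ends in a vowel (*hejale*, *veha*).
*ira*: final sound = /a/, a vowel → -ara → *iraara*.
Since the final sound of *mas* is /s/ (a sibilant), it takes -ivi, giving *masivi*.

iraara, masivi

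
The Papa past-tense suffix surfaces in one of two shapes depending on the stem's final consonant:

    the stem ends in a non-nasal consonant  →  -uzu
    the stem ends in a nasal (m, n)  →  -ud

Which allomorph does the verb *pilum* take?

*pilum* — final consonant /m/ (a nasal) → -ud.

-ud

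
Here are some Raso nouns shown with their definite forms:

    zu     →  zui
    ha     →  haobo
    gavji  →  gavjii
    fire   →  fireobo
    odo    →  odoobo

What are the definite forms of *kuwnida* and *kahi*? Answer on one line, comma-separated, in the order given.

kuwnidaobo, kahii

Looking at the last vowel of each stem: -i when the last vowel of the stem is a high vowel (*zu*, *gavji*); -obo when the last vowel of the stem is a non-high vowel (*ha*, *fire*, *odo*).
*kuwnida* — last vowel /a/ (a non-high vowel) → -obo → *kuwnidaobo*.
Since the last vowel of *kahi* is /i/ (a high vowel), it takes -i, giving *kahii*.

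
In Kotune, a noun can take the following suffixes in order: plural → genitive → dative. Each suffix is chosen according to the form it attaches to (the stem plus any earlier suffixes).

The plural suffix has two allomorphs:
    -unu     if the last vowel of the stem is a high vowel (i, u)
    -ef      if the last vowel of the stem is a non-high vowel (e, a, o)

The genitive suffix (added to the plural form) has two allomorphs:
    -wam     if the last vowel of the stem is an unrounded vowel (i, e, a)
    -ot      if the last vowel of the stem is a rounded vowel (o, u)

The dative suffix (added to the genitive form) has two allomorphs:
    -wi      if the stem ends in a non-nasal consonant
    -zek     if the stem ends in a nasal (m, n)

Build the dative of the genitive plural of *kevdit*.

kevditunuotwi

The last vowel of *kevdit* is /i/, which is a high vowel, so the plural suffix is -unu, giving *kevditunu*.
The plural form *kevditunu*: last vowel = /u/, a rounded vowel → -ot → *kevditunuot*.
The genitive form *kevditunuot* — final consonant /t/ (non-nasal) → -wi → *kevditunuotwi*.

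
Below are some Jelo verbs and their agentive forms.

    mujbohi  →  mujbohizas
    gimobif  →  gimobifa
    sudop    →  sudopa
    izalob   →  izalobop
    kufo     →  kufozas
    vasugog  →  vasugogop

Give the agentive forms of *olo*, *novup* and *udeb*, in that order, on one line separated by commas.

olozas, novupa, udebop

Looking at the final sound of each stem: -a when the stem ends in a voiceless consonant (*gimobif*, *sudop*); -op when the stem ends in a voiced consonant (*izalob*, *vasugog*); -zas when the stem ends in a vowel (*mujbohi*, *kufo*).
*olo*: final sound = /o/, a vowel → -zas → *olozas*.
*novup* — final sound /p/ (a voiceless consonant) → -a → *novupa*.
The final sound of *udeb* is /b/, which is a voiced consonant, so the suffix is -op, giving *udebop*.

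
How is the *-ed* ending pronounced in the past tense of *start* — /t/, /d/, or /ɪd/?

/ɪd/

The stem *start* ends in /t/ or /d/.
The -ed suffix is realized as /ɪd/ after /t, d/; as /t/ after other voiceless consonants; and as /d/ after other voiced sounds.
So -ed on *start* is pronounced /ɪd/.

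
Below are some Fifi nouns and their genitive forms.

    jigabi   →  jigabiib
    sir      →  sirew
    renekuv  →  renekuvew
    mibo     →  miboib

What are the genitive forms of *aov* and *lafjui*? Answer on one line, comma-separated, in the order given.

aovew, lafjuiib

The alternation tracks the final sound of the stem — -ew when the stem ends in a consonant (*sir*, *renekuv*); -ib when the stem ends in a vowel (*jigabi*, *mibo*).
Since the final sound of *aov* is /v/ (a consonant), it takes -ew, giving *aovew*.
*lafjui*: final sound = /i/, a vowel → -ib → *lafjuiib*.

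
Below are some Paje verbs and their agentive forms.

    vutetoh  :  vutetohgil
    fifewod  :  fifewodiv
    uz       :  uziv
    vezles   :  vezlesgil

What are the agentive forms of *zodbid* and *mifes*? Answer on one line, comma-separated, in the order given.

The suffix is conditioned by the final consonant: -gil when the stem ends in a voiceless consonant (*vutetoh*, *vezles*); -iv when the stem ends in a voiced consonant (*fifewod*, *uz*).
Since the final consonant of *zodbid* is /d/ (voiced), it takes -iv, giving *zodbidiv*.
*mifes* — final consonant /s/ (voiceless) → -gil → *mifesgil*.

zodbidiv, mifesgil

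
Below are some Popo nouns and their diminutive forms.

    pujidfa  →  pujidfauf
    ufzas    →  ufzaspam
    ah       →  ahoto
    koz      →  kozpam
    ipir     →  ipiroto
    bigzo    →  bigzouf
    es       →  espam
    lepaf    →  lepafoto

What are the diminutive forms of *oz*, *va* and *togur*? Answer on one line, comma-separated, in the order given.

The alternation tracks the final sound of the stem — -pam when the stem ends in a sibilant (*ufzas*, *koz*, *es*); -oto when the stem ends in a non-sibilant consonant (*ah*, *ipir*, *lepaf*); -uf when the stem ends in a vowel (*pujidfa*, *bigzo*).
*oz* — final sound /z/ (a sibilant) → -pam → *ozpam*.
The final sound of *va* is /a/, which is a vowel, so the suffix is -uf, giving *vauf*.
*togur*: final sound = /r/, a non-sibilant consonant → -oto → *toguroto*.

ozpam, vauf, toguroto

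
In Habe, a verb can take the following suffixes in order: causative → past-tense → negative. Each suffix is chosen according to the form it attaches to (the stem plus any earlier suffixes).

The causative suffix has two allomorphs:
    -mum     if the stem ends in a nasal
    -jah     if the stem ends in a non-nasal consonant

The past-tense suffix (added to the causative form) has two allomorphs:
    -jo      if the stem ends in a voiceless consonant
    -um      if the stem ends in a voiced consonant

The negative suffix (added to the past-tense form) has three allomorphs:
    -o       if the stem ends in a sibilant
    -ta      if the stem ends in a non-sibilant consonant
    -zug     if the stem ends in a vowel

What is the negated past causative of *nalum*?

nalummumumta

*nalum* — final consonant /m/ (a nasal) → -mum → *nalummum*.
Since the final consonant of the causative form *nalummum* is /m/ (voiced), it takes -um, giving *nalummumum*.
The past-tense form *nalummumum*: final sound = /m/, a non-sibilant consonant → -ta → *nalummumumta*.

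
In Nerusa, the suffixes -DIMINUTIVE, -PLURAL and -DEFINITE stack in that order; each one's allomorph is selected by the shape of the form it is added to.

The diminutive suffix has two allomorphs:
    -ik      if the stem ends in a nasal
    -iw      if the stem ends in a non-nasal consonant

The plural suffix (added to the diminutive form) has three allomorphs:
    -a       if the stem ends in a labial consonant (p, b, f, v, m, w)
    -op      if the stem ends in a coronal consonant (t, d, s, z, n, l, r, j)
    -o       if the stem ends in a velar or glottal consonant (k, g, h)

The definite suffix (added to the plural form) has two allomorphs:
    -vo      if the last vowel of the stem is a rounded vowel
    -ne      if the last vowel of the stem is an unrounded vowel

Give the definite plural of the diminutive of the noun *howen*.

*howen*: final consonant = /n/, a nasal → -ik → *howenik*.
The final consonant of the diminutive form *howenik* is /k/, which is velar/glottal, so the plural suffix is -o, giving *howeniko*.
Since the last vowel of the plural form *howeniko* is /o/ (a rounded vowel), it takes -vo, giving *howenikovo*.

howenikovo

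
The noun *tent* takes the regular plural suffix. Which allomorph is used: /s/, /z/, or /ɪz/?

/s/

The stem *tent* ends in a voiceless non-sibilant consonant.
The plural suffix surfaces as /ɪz/ after sibilants, /s/ after other voiceless consonants, and /z/ after other voiced sounds.
So the plural -s on *tent* is pronounced /s/.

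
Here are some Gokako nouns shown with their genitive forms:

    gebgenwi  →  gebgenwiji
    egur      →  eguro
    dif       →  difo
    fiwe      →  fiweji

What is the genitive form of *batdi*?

Looking at the final sound of each stem: -o when the stem ends in a consonant (*egur*, *dif*); -ji when the stem ends in a vowel (*gebgenwi*, *fiwe*).
*batdi* — final sound /i/ (a vowel) → -ji → *batdiji*.

batdiji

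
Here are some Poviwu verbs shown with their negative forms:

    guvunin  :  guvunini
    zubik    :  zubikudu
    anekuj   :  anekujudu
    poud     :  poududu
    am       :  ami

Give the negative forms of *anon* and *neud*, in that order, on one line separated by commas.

Looking at the final consonant of each stem: -i when the stem ends in a nasal (*guvunin*, *am*); -udu when the stem ends in a non-nasal consonant (*zubik*, *anekuj*, *poud*).
Since the final consonant of *anon* is /n/ (a nasal), it takes -i, giving *anoni*.
Since the final consonant of *neud* is /d/ (non-nasal), it takes -udu, giving *neududu*.

anoni, neududu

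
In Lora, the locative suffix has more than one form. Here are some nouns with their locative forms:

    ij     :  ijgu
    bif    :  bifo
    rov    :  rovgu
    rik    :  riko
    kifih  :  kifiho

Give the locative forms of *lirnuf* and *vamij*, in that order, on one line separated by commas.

The alternation tracks the final consonant of the stem — -o when the stem ends in a voiceless consonant (*bif*, *rik*, *kifih*); -gu when the stem ends in a voiced consonant (*ij*, *rov*).
*lirnuf*: final consonant = /f/, voiceless → -o → *lirnufo*.
*vamij* — final consonant /j/ (voiced) → -gu → *vamijgu*.

lirnufo, vamijgu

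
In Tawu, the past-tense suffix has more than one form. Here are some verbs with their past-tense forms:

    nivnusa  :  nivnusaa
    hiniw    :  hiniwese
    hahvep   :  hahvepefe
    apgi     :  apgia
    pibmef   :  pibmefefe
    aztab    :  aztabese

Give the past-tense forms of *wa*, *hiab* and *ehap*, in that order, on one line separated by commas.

The pattern is voicing of the final sound: -efe when the stem ends in a voiceless consonant (*hahvep*, *pibmef*); -ese when the stem ends in a voiced consonant (*hiniw*, *aztab*); -a when the stem ends in a vowel (*nivnusa*, *apgi*).
Since the final sound of *wa* is /a/ (a vowel), it takes -a, giving *waa*.
The final sound of *hiab* is /b/, which is a voiced consonant, so the suffix is -ese, giving *hiabese*.
Since the final sound of *ehap* is /p/ (a voiceless consonant), it takes -efe, giving *ehapefe*.

waa, hiabese, ehapefe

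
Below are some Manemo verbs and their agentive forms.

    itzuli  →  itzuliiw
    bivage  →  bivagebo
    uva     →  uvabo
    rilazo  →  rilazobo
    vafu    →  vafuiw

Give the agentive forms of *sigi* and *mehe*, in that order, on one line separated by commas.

sigiiw, mehebo

The alternation tracks the last vowel of the stem — -iw when the last vowel of the stem is a high vowel (*itzuli*, *vafu*); -bo when the last vowel of the stem is a non-high vowel (*bivage*, *uva*, *rilazo*).
*sigi*: last vowel = /i/, a high vowel → -iw → *sigiiw*.
*mehe* — last vowel /e/ (a non-high vowel) → -bo → *mehebo*.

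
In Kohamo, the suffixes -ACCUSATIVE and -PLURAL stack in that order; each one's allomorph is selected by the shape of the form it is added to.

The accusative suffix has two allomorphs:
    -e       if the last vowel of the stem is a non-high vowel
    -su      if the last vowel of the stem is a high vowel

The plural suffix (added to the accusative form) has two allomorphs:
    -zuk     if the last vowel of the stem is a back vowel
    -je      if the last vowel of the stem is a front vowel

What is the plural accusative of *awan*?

The last vowel of *awan* is /a/, which is a non-high vowel, so the accusative suffix is -e, giving *awane*.
Since the last vowel of the accusative form *awane* is /e/ (a front vowel), it takes -je, giving *awaneje*.

awaneje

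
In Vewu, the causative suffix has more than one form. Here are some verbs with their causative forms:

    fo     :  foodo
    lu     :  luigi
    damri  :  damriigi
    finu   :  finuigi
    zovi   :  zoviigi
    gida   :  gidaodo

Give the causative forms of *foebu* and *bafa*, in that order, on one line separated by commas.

foebuigi, bafaodo

Looking at the last vowel of each stem: -igi when the last vowel of the stem is a high vowel (*lu*, *damri*, *finu*, *zovi*); -odo when the last vowel of the stem is a non-high vowel (*fo*, *gida*).
*foebu* — last vowel /u/ (a high vowel) → -igi → *foebuigi*.
*bafa* — last vowel /a/ (a non-high vowel) → -odo → *bafaodo*.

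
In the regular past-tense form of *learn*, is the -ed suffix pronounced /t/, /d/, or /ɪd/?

/d/

The stem *learn* ends in a voiced sound other than /d/.
The -ed suffix is realized as /ɪd/ after /t, d/; as /t/ after other voiceless consonants; and as /d/ after other voiced sounds.
So -ed on *learn* is pronounced /d/.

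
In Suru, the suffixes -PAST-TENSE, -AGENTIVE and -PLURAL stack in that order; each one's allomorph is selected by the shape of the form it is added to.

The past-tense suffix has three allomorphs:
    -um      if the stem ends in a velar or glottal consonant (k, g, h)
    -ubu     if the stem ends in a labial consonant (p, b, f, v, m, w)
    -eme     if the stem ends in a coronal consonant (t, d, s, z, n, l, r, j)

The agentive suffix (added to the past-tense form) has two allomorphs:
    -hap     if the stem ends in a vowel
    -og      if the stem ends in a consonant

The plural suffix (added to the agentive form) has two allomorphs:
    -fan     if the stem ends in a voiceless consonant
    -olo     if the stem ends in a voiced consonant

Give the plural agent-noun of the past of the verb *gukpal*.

Since the final consonant of *gukpal* is /l/ (coronal), it takes -eme, giving *gukpaleme*.
The past-tense form *gukpaleme*: final sound = /e/, a vowel → -hap → *gukpalemehap*.
The agentive form *gukpalemehap* — final consonant /p/ (voiceless) → -fan → *gukpalemehapfan*.

gukpalemehapfan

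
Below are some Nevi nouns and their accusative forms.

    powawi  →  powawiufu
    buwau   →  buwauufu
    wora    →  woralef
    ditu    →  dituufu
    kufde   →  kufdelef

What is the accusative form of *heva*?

The suffix is conditioned by the last vowel: -ufu when the last vowel of the stem is a high vowel (*powawi*, *buwau*, *ditu*); -lef when the last vowel of the stem is a non-high vowel (*wora*, *kufde*).
Since the last vowel of *heva* is /a/ (a non-high vowel), it takes -lef, giving *hevalef*.

hevalef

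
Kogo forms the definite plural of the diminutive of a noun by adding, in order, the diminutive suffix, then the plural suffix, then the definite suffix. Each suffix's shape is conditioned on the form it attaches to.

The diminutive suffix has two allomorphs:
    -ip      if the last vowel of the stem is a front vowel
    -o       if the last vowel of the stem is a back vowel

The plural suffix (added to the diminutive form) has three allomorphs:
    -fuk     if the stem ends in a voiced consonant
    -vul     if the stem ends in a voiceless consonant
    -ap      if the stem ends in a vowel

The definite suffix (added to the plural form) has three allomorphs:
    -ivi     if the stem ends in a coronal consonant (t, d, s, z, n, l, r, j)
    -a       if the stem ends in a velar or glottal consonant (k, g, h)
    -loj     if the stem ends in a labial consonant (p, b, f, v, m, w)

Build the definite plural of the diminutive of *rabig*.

rabigipvulivi

The last vowel of *rabig* is /i/, which is a front vowel, so the diminutive suffix is -ip, giving *rabigip*.
Since the final sound of the diminutive form *rabigip* is /p/ (a voiceless consonant), it takes -vul, giving *rabigipvul*.
The plural form *rabigipvul*: final consonant = /l/, coronal → -ivi → *rabigipvulivi*.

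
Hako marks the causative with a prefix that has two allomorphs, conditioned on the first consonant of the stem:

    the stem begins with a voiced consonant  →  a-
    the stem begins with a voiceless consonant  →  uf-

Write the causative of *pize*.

*pize*: first consonant = /p/, voiceless → uf- → *ufpize*.

ufpize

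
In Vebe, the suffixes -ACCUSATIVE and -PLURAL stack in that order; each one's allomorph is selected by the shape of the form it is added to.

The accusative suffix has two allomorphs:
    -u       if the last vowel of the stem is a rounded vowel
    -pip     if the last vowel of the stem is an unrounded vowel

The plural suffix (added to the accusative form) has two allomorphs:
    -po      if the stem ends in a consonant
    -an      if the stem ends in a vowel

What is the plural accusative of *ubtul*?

ubtuluan

The last vowel of *ubtul* is /u/, which is a rounded vowel, so the accusative suffix is -u, giving *ubtulu*.
The final sound of the accusative form *ubtulu* is /u/, which is a vowel, so the plural suffix is -an, giving *ubtuluan*.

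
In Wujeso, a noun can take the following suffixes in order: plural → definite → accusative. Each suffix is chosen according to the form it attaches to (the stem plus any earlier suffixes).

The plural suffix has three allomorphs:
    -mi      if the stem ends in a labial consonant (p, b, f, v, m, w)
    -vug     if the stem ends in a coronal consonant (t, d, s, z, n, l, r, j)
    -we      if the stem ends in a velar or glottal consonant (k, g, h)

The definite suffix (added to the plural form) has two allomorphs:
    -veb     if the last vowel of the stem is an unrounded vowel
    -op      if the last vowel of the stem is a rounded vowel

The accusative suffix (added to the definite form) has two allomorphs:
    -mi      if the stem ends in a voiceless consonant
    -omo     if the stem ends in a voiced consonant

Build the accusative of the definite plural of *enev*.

The final consonant of *enev* is /v/, which is labial, so the plural suffix is -mi, giving *enevmi*.
The plural form *enevmi* — last vowel /i/ (an unrounded vowel) → -veb → *enevmiveb*.
The definite form *enevmiveb* — final consonant /b/ (voiced) → -omo → *enevmivebomo*.

enevmivebomo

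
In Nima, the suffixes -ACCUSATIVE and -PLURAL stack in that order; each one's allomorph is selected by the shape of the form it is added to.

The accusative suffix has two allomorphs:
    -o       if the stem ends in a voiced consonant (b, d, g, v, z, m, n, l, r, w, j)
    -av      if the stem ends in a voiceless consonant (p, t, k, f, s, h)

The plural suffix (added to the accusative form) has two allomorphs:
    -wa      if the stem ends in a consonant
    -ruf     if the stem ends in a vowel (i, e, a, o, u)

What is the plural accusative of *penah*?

penahavwa

*penah* — final consonant /h/ (voiceless) → -av → *penahav*.
Since the final sound of the accusative form *penahav* is /v/ (a consonant), it takes -wa, giving *penahavwa*.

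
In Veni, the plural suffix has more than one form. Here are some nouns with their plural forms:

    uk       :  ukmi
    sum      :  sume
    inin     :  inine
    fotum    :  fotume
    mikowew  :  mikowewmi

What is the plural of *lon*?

Looking at the final consonant of each stem: -e when the stem ends in a nasal (*sum*, *inin*, *fotum*); -mi when the stem ends in a non-nasal consonant (*uk*, *mikowew*).
Since the final consonant of *lon* is /n/ (a nasal), it takes -e, giving *lone*.

lone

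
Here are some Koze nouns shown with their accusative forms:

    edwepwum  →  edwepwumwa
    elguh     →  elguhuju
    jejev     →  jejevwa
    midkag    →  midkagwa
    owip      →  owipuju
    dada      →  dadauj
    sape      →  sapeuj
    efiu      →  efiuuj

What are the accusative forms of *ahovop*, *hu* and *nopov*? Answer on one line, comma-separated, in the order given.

ahovopuju, huuj, nopovwa

The pattern is voicing of the final sound: -uju when the stem ends in a voiceless consonant (*elguh*, *owip*); -wa when the stem ends in a voiced consonant (*edwepwum*, *jejev*, *midkag*); -uj when the stem ends in a vowel (*dada*, *sape*, *efiu*).
*ahovop* — final sound /p/ (a voiceless consonant) → -uju → *ahovopuju*.
*hu* — final sound /u/ (a vowel) → -uj → *huuj*.
The final sound of *nopov* is /v/, which is a voiced consonant, so the suffix is -wa, giving *nopovwa*.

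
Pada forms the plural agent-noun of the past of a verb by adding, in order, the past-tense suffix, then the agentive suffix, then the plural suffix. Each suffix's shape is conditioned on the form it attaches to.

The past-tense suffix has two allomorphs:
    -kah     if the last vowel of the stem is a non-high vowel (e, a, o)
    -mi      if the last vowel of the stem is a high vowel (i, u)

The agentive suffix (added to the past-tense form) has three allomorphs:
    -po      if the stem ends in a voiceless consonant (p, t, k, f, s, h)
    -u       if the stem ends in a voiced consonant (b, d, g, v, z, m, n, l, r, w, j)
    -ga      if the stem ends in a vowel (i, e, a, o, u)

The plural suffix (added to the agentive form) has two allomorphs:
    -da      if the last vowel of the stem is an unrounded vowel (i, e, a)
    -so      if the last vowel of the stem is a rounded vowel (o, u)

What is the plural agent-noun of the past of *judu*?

judumigada

*judu* — last vowel /u/ (a high vowel) → -mi → *judumi*.
Since the final sound of the past-tense form *judumi* is /i/ (a vowel), it takes -ga, giving *judumiga*.
The agentive form *judumiga*: last vowel = /a/, an unrounded vowel → -da → *judumigada*.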